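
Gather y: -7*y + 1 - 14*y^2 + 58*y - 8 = -14*y^2 + 51*y - 7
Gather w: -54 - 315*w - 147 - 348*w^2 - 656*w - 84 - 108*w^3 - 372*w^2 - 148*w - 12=-108*w^3 - 720*w^2 - 1119*w - 297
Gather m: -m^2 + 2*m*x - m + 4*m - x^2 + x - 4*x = -m^2 + m*(2*x + 3) - x^2 - 3*x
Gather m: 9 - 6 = 3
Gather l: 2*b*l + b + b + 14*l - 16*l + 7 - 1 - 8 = 2*b + l*(2*b - 2) - 2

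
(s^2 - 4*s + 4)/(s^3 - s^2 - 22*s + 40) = (s - 2)/(s^2 + s - 20)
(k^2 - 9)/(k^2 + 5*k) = (k^2 - 9)/(k*(k + 5))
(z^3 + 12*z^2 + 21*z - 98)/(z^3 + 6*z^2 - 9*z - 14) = (z + 7)/(z + 1)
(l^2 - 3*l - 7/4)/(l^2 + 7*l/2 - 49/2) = (l + 1/2)/(l + 7)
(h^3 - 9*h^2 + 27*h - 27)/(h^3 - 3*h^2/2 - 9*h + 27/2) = 2*(h^2 - 6*h + 9)/(2*h^2 + 3*h - 9)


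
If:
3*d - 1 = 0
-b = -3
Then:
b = 3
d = 1/3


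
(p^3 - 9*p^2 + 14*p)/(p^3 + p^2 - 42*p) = (p^2 - 9*p + 14)/(p^2 + p - 42)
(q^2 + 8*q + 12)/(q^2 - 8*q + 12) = (q^2 + 8*q + 12)/(q^2 - 8*q + 12)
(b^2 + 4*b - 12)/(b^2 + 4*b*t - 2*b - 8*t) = (b + 6)/(b + 4*t)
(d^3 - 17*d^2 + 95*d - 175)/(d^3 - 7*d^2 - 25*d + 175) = (d - 5)/(d + 5)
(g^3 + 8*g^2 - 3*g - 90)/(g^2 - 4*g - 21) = (-g^3 - 8*g^2 + 3*g + 90)/(-g^2 + 4*g + 21)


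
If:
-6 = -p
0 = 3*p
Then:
No Solution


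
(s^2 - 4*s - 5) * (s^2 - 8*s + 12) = s^4 - 12*s^3 + 39*s^2 - 8*s - 60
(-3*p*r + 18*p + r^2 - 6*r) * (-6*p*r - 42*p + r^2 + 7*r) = 18*p^2*r^2 + 18*p^2*r - 756*p^2 - 9*p*r^3 - 9*p*r^2 + 378*p*r + r^4 + r^3 - 42*r^2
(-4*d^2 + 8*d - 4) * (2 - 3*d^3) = 12*d^5 - 24*d^4 + 12*d^3 - 8*d^2 + 16*d - 8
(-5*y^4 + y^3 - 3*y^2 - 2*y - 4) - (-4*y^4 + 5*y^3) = -y^4 - 4*y^3 - 3*y^2 - 2*y - 4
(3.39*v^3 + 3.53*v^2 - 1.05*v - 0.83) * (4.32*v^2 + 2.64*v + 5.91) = 14.6448*v^5 + 24.1992*v^4 + 24.8181*v^3 + 14.5047*v^2 - 8.3967*v - 4.9053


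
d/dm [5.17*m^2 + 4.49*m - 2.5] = 10.34*m + 4.49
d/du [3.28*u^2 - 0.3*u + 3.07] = 6.56*u - 0.3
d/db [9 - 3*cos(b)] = 3*sin(b)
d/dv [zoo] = 0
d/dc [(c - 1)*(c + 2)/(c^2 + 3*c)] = 2*(c^2 + 2*c + 3)/(c^2*(c^2 + 6*c + 9))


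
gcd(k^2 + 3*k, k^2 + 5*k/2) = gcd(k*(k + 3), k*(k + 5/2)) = k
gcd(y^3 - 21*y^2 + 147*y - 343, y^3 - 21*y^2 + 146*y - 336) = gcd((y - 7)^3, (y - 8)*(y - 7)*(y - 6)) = y - 7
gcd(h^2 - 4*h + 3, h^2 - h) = h - 1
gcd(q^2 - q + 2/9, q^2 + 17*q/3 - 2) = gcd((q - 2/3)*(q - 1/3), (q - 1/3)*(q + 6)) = q - 1/3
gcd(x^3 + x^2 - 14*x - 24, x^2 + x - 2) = x + 2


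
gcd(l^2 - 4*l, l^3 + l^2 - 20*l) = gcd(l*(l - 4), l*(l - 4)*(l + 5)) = l^2 - 4*l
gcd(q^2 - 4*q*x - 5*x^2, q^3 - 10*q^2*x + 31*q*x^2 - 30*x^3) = -q + 5*x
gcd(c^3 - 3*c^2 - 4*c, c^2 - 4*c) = c^2 - 4*c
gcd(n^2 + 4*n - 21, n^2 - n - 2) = 1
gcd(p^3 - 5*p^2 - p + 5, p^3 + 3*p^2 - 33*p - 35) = p^2 - 4*p - 5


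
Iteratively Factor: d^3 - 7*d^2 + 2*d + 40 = (d - 5)*(d^2 - 2*d - 8) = (d - 5)*(d + 2)*(d - 4)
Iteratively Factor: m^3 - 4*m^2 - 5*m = (m - 5)*(m^2 + m) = (m - 5)*(m + 1)*(m)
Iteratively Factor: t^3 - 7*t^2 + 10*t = (t)*(t^2 - 7*t + 10) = t*(t - 2)*(t - 5)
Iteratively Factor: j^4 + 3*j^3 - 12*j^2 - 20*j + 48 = (j + 4)*(j^3 - j^2 - 8*j + 12) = (j + 3)*(j + 4)*(j^2 - 4*j + 4) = (j - 2)*(j + 3)*(j + 4)*(j - 2)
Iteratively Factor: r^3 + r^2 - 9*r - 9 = (r + 3)*(r^2 - 2*r - 3) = (r - 3)*(r + 3)*(r + 1)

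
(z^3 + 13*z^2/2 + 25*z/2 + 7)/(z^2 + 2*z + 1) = (z^2 + 11*z/2 + 7)/(z + 1)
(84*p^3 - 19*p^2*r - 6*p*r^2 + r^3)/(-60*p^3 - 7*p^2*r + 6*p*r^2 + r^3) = (-7*p + r)/(5*p + r)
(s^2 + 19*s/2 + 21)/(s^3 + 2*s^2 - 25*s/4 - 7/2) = 2*(s + 6)/(2*s^2 - 3*s - 2)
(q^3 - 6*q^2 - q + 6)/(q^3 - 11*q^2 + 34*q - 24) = (q + 1)/(q - 4)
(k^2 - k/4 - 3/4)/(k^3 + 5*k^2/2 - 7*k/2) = (4*k + 3)/(2*k*(2*k + 7))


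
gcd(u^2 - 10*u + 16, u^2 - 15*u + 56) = u - 8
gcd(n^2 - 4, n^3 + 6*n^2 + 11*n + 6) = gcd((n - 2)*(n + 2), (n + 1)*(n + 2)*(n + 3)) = n + 2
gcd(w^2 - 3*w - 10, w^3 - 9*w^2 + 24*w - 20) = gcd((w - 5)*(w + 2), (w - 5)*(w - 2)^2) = w - 5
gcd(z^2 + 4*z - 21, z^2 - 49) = z + 7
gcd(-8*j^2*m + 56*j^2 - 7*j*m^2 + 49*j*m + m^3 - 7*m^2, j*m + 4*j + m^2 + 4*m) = j + m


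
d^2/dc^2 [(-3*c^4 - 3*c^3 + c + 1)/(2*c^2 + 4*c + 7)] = 2*(-12*c^6 - 72*c^5 - 270*c^4 - 674*c^3 - 1122*c^2 - 459*c - 26)/(8*c^6 + 48*c^5 + 180*c^4 + 400*c^3 + 630*c^2 + 588*c + 343)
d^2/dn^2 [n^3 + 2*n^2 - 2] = 6*n + 4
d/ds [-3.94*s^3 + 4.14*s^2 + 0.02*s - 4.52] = -11.82*s^2 + 8.28*s + 0.02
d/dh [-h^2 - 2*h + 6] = -2*h - 2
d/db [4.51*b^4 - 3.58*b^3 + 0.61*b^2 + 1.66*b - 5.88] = 18.04*b^3 - 10.74*b^2 + 1.22*b + 1.66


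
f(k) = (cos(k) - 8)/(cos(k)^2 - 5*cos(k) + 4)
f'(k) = (2*sin(k)*cos(k) - 5*sin(k))*(cos(k) - 8)/(cos(k)^2 - 5*cos(k) + 4)^2 - sin(k)/(cos(k)^2 - 5*cos(k) + 4)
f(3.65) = -0.97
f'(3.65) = -0.30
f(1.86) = -1.50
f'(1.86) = 1.28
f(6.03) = -72.75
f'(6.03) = -575.02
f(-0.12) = -324.02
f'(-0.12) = -5401.21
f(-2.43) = -1.05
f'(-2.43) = -0.45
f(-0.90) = -5.77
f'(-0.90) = -12.67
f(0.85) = -6.46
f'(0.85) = 15.07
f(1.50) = -2.17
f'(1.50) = 2.61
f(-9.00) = -0.95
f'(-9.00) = -0.24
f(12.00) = -14.52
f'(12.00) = -51.28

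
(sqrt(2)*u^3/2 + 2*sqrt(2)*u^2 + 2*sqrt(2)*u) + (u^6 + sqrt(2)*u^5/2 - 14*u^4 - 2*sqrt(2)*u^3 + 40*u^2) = u^6 + sqrt(2)*u^5/2 - 14*u^4 - 3*sqrt(2)*u^3/2 + 2*sqrt(2)*u^2 + 40*u^2 + 2*sqrt(2)*u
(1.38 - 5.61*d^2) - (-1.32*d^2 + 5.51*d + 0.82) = -4.29*d^2 - 5.51*d + 0.56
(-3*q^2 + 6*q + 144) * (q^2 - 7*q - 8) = -3*q^4 + 27*q^3 + 126*q^2 - 1056*q - 1152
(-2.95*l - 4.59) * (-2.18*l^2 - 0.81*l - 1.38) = 6.431*l^3 + 12.3957*l^2 + 7.7889*l + 6.3342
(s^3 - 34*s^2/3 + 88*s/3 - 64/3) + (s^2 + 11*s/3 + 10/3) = s^3 - 31*s^2/3 + 33*s - 18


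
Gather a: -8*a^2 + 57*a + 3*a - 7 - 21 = -8*a^2 + 60*a - 28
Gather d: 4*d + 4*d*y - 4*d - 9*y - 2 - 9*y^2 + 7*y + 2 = 4*d*y - 9*y^2 - 2*y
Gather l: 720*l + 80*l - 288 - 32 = 800*l - 320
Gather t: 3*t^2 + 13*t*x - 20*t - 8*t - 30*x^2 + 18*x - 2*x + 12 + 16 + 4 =3*t^2 + t*(13*x - 28) - 30*x^2 + 16*x + 32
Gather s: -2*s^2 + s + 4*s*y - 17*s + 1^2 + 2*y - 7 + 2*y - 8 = -2*s^2 + s*(4*y - 16) + 4*y - 14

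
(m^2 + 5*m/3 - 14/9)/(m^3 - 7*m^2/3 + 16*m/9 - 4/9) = (3*m + 7)/(3*m^2 - 5*m + 2)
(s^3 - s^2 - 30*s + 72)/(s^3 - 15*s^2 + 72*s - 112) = (s^2 + 3*s - 18)/(s^2 - 11*s + 28)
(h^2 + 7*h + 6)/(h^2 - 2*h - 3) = (h + 6)/(h - 3)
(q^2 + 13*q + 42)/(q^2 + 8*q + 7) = (q + 6)/(q + 1)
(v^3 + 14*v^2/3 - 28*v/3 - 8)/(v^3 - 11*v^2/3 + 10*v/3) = (3*v^2 + 20*v + 12)/(v*(3*v - 5))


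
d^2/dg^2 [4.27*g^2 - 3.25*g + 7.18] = 8.54000000000000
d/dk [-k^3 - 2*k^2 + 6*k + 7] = -3*k^2 - 4*k + 6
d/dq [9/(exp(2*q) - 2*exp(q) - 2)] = 18*(1 - exp(q))*exp(q)/(-exp(2*q) + 2*exp(q) + 2)^2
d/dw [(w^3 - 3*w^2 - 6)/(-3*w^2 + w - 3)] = (3*w*(2 - w)*(3*w^2 - w + 3) - (6*w - 1)*(-w^3 + 3*w^2 + 6))/(3*w^2 - w + 3)^2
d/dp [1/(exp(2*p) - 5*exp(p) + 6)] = (5 - 2*exp(p))*exp(p)/(exp(2*p) - 5*exp(p) + 6)^2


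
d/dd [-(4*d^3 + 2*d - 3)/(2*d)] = -4*d - 3/(2*d^2)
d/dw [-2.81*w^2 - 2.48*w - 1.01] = -5.62*w - 2.48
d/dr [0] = 0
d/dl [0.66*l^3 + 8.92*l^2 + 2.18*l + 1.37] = 1.98*l^2 + 17.84*l + 2.18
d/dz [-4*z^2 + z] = 1 - 8*z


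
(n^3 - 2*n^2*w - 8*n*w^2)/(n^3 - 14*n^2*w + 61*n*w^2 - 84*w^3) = n*(n + 2*w)/(n^2 - 10*n*w + 21*w^2)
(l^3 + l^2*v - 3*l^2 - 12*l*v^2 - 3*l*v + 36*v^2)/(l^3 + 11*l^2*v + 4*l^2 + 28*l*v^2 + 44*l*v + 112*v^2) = (l^2 - 3*l*v - 3*l + 9*v)/(l^2 + 7*l*v + 4*l + 28*v)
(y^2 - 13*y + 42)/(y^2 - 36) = (y - 7)/(y + 6)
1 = 1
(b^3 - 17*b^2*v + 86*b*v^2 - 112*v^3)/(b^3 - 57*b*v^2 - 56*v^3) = (b^2 - 9*b*v + 14*v^2)/(b^2 + 8*b*v + 7*v^2)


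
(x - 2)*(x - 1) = x^2 - 3*x + 2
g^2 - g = g*(g - 1)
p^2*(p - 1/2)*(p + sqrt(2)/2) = p^4 - p^3/2 + sqrt(2)*p^3/2 - sqrt(2)*p^2/4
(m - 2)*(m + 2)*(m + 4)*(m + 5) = m^4 + 9*m^3 + 16*m^2 - 36*m - 80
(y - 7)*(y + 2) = y^2 - 5*y - 14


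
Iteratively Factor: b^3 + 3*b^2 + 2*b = (b + 2)*(b^2 + b) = b*(b + 2)*(b + 1)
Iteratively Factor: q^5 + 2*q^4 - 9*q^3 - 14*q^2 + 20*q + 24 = (q - 2)*(q^4 + 4*q^3 - q^2 - 16*q - 12) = (q - 2)^2*(q^3 + 6*q^2 + 11*q + 6) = (q - 2)^2*(q + 1)*(q^2 + 5*q + 6) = (q - 2)^2*(q + 1)*(q + 2)*(q + 3)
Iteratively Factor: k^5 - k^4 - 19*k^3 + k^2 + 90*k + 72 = (k - 4)*(k^4 + 3*k^3 - 7*k^2 - 27*k - 18) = (k - 4)*(k + 3)*(k^3 - 7*k - 6) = (k - 4)*(k + 2)*(k + 3)*(k^2 - 2*k - 3) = (k - 4)*(k + 1)*(k + 2)*(k + 3)*(k - 3)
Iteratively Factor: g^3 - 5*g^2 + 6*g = (g - 2)*(g^2 - 3*g) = g*(g - 2)*(g - 3)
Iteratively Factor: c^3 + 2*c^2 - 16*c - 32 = (c + 4)*(c^2 - 2*c - 8) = (c + 2)*(c + 4)*(c - 4)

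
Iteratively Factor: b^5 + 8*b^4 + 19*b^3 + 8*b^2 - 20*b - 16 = (b - 1)*(b^4 + 9*b^3 + 28*b^2 + 36*b + 16) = (b - 1)*(b + 4)*(b^3 + 5*b^2 + 8*b + 4) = (b - 1)*(b + 1)*(b + 4)*(b^2 + 4*b + 4) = (b - 1)*(b + 1)*(b + 2)*(b + 4)*(b + 2)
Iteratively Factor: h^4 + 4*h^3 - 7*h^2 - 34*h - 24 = (h - 3)*(h^3 + 7*h^2 + 14*h + 8) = (h - 3)*(h + 2)*(h^2 + 5*h + 4) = (h - 3)*(h + 1)*(h + 2)*(h + 4)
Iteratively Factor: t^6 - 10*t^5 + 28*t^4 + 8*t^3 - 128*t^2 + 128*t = (t - 4)*(t^5 - 6*t^4 + 4*t^3 + 24*t^2 - 32*t) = (t - 4)*(t + 2)*(t^4 - 8*t^3 + 20*t^2 - 16*t) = t*(t - 4)*(t + 2)*(t^3 - 8*t^2 + 20*t - 16) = t*(t - 4)^2*(t + 2)*(t^2 - 4*t + 4) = t*(t - 4)^2*(t - 2)*(t + 2)*(t - 2)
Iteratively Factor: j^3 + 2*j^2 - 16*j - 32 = (j + 4)*(j^2 - 2*j - 8) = (j + 2)*(j + 4)*(j - 4)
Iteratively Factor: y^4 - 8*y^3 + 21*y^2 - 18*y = (y - 2)*(y^3 - 6*y^2 + 9*y) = y*(y - 2)*(y^2 - 6*y + 9) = y*(y - 3)*(y - 2)*(y - 3)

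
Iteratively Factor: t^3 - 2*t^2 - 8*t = (t - 4)*(t^2 + 2*t) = (t - 4)*(t + 2)*(t)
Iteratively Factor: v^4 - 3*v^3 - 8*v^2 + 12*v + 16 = (v + 2)*(v^3 - 5*v^2 + 2*v + 8) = (v - 4)*(v + 2)*(v^2 - v - 2) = (v - 4)*(v + 1)*(v + 2)*(v - 2)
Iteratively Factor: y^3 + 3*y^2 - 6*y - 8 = (y - 2)*(y^2 + 5*y + 4) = (y - 2)*(y + 4)*(y + 1)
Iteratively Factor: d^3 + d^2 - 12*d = (d + 4)*(d^2 - 3*d) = (d - 3)*(d + 4)*(d)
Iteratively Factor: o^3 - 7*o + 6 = (o - 2)*(o^2 + 2*o - 3) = (o - 2)*(o + 3)*(o - 1)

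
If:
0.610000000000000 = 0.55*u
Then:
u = 1.11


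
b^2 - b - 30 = (b - 6)*(b + 5)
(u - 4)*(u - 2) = u^2 - 6*u + 8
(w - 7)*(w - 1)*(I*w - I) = I*w^3 - 9*I*w^2 + 15*I*w - 7*I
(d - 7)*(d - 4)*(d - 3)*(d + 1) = d^4 - 13*d^3 + 47*d^2 - 23*d - 84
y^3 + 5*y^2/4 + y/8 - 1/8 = (y - 1/4)*(y + 1/2)*(y + 1)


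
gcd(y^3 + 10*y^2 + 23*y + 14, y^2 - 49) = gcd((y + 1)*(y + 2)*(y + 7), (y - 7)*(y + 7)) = y + 7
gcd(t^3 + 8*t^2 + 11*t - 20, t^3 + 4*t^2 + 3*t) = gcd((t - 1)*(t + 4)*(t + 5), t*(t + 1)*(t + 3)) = 1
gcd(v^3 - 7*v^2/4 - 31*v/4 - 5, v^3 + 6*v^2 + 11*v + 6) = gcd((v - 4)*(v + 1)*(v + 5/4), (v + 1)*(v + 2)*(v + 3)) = v + 1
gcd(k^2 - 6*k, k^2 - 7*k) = k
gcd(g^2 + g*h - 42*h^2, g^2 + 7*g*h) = g + 7*h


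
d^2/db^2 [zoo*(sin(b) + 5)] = zoo*sin(b)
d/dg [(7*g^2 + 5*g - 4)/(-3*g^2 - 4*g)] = (-13*g^2 - 24*g - 16)/(g^2*(9*g^2 + 24*g + 16))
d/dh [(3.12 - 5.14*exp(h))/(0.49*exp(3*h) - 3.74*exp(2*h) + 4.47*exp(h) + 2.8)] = (5.0372*exp(3*h) - 23.81*exp(2*h) + 23.3376*exp(h) - 28.3384)*exp(h)/(0.2401*exp(6*h) - 3.6652*exp(5*h) + 18.3682*exp(4*h) - 30.6916*exp(3*h) - 0.963100000000001*exp(2*h) + 25.032*exp(h) + 7.84)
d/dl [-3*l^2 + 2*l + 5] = 2 - 6*l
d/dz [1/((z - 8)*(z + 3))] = (5 - 2*z)/(z^4 - 10*z^3 - 23*z^2 + 240*z + 576)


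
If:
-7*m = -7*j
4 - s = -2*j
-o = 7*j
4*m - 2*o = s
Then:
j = 1/4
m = 1/4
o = -7/4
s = 9/2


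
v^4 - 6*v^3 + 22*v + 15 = (v - 5)*(v - 3)*(v + 1)^2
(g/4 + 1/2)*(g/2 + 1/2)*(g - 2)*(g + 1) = g^4/8 + g^3/4 - 3*g^2/8 - g - 1/2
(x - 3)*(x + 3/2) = x^2 - 3*x/2 - 9/2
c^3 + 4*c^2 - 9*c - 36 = (c - 3)*(c + 3)*(c + 4)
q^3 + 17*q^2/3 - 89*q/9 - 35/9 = (q - 5/3)*(q + 1/3)*(q + 7)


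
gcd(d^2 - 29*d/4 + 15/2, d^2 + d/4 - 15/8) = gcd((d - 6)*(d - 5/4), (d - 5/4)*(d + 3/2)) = d - 5/4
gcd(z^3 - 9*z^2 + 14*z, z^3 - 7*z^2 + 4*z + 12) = z - 2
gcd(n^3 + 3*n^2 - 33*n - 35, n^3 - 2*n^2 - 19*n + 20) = n - 5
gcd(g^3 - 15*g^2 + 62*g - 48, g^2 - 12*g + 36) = g - 6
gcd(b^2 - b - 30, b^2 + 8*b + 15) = b + 5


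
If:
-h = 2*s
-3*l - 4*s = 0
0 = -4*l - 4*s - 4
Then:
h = -6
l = -4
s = 3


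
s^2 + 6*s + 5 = (s + 1)*(s + 5)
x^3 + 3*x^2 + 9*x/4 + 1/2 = (x + 1/2)^2*(x + 2)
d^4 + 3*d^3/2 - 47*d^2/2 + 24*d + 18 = (d - 3)*(d - 2)*(d + 1/2)*(d + 6)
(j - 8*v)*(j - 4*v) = j^2 - 12*j*v + 32*v^2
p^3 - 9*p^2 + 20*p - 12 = (p - 6)*(p - 2)*(p - 1)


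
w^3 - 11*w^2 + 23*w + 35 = (w - 7)*(w - 5)*(w + 1)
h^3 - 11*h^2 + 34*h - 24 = (h - 6)*(h - 4)*(h - 1)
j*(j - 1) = j^2 - j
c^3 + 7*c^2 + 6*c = c*(c + 1)*(c + 6)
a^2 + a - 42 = (a - 6)*(a + 7)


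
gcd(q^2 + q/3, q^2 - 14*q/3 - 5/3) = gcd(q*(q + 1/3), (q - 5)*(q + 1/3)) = q + 1/3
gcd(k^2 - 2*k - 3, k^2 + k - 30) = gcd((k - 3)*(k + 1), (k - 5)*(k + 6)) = 1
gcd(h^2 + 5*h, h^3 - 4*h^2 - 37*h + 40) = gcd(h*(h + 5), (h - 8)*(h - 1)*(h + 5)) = h + 5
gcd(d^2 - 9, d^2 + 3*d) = d + 3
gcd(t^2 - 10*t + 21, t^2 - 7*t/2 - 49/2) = t - 7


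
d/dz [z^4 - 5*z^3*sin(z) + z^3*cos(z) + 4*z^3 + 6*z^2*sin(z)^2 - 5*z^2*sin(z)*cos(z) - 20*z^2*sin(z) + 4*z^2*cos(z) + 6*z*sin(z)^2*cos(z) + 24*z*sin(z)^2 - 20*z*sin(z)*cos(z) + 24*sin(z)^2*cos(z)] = -z^3*sin(z) - 5*z^3*cos(z) + 4*z^3 - 19*z^2*sin(z) + 6*z^2*sin(2*z) - 17*z^2*cos(z) - 5*z^2*cos(2*z) + 12*z^2 - 83*z*sin(z)/2 + 19*z*sin(2*z) + 9*z*sin(3*z)/2 + 8*z*cos(z) - 26*z*cos(2*z) + 6*z - 6*sin(z) - 10*sin(2*z) + 18*sin(3*z) + 3*cos(z)/2 - 12*cos(2*z) - 3*cos(3*z)/2 + 12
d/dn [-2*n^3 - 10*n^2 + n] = -6*n^2 - 20*n + 1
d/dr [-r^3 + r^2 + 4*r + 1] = -3*r^2 + 2*r + 4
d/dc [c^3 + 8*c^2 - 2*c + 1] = 3*c^2 + 16*c - 2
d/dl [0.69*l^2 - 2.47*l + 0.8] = 1.38*l - 2.47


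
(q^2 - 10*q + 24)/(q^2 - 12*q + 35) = (q^2 - 10*q + 24)/(q^2 - 12*q + 35)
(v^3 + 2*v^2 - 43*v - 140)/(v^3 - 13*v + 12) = (v^2 - 2*v - 35)/(v^2 - 4*v + 3)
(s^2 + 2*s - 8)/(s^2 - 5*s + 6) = (s + 4)/(s - 3)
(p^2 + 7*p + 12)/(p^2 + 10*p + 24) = (p + 3)/(p + 6)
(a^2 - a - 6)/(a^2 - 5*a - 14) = (a - 3)/(a - 7)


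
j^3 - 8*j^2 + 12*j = j*(j - 6)*(j - 2)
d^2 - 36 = (d - 6)*(d + 6)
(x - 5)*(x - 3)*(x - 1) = x^3 - 9*x^2 + 23*x - 15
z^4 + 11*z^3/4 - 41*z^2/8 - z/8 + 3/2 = (z - 1)*(z - 3/4)*(z + 1/2)*(z + 4)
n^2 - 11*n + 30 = (n - 6)*(n - 5)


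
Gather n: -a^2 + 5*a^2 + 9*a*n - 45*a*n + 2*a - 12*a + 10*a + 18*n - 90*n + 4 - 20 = 4*a^2 + n*(-36*a - 72) - 16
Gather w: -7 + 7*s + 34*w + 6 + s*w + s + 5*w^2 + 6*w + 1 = 8*s + 5*w^2 + w*(s + 40)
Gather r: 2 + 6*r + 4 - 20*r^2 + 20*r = -20*r^2 + 26*r + 6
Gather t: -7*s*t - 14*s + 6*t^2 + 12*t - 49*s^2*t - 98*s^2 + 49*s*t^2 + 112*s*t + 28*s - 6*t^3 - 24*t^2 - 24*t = -98*s^2 + 14*s - 6*t^3 + t^2*(49*s - 18) + t*(-49*s^2 + 105*s - 12)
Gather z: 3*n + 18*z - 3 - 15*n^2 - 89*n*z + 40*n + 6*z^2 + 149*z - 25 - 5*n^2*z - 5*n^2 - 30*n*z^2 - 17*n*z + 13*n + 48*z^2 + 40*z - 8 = -20*n^2 + 56*n + z^2*(54 - 30*n) + z*(-5*n^2 - 106*n + 207) - 36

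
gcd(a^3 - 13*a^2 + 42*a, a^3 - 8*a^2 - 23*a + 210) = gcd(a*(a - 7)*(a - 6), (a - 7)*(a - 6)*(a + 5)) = a^2 - 13*a + 42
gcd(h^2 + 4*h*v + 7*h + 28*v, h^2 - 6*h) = 1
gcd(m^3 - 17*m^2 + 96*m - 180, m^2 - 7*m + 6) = m - 6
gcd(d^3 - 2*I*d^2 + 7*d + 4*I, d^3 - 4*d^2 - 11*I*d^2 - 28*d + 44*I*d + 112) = d - 4*I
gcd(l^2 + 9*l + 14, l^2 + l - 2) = l + 2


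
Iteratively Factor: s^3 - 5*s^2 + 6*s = (s - 2)*(s^2 - 3*s) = s*(s - 2)*(s - 3)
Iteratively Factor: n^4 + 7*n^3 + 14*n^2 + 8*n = (n + 4)*(n^3 + 3*n^2 + 2*n) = n*(n + 4)*(n^2 + 3*n + 2) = n*(n + 1)*(n + 4)*(n + 2)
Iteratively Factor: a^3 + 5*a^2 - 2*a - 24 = (a + 3)*(a^2 + 2*a - 8) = (a - 2)*(a + 3)*(a + 4)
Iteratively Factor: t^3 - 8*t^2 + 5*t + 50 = (t + 2)*(t^2 - 10*t + 25) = (t - 5)*(t + 2)*(t - 5)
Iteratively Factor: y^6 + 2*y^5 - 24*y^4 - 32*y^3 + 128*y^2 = (y)*(y^5 + 2*y^4 - 24*y^3 - 32*y^2 + 128*y) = y*(y - 2)*(y^4 + 4*y^3 - 16*y^2 - 64*y) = y*(y - 4)*(y - 2)*(y^3 + 8*y^2 + 16*y) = y*(y - 4)*(y - 2)*(y + 4)*(y^2 + 4*y) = y^2*(y - 4)*(y - 2)*(y + 4)*(y + 4)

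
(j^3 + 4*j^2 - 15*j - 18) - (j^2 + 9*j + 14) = j^3 + 3*j^2 - 24*j - 32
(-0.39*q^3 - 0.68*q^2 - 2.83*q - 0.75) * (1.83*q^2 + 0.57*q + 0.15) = -0.7137*q^5 - 1.4667*q^4 - 5.625*q^3 - 3.0876*q^2 - 0.852*q - 0.1125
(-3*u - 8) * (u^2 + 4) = -3*u^3 - 8*u^2 - 12*u - 32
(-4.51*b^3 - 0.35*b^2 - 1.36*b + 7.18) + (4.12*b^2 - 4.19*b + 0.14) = -4.51*b^3 + 3.77*b^2 - 5.55*b + 7.32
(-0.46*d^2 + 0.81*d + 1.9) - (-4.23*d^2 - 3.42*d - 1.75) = 3.77*d^2 + 4.23*d + 3.65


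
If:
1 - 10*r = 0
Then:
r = 1/10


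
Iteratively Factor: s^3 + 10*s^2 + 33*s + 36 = (s + 3)*(s^2 + 7*s + 12) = (s + 3)*(s + 4)*(s + 3)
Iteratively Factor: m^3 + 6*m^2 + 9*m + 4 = (m + 1)*(m^2 + 5*m + 4) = (m + 1)^2*(m + 4)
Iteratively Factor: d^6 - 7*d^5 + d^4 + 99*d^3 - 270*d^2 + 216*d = (d - 3)*(d^5 - 4*d^4 - 11*d^3 + 66*d^2 - 72*d) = (d - 3)^2*(d^4 - d^3 - 14*d^2 + 24*d) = d*(d - 3)^2*(d^3 - d^2 - 14*d + 24) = d*(d - 3)^3*(d^2 + 2*d - 8) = d*(d - 3)^3*(d + 4)*(d - 2)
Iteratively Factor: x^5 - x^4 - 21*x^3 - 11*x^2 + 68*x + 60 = (x - 5)*(x^4 + 4*x^3 - x^2 - 16*x - 12) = (x - 5)*(x - 2)*(x^3 + 6*x^2 + 11*x + 6) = (x - 5)*(x - 2)*(x + 3)*(x^2 + 3*x + 2) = (x - 5)*(x - 2)*(x + 1)*(x + 3)*(x + 2)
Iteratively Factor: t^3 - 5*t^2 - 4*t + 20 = (t - 2)*(t^2 - 3*t - 10) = (t - 5)*(t - 2)*(t + 2)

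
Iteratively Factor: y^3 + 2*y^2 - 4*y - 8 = (y + 2)*(y^2 - 4) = (y - 2)*(y + 2)*(y + 2)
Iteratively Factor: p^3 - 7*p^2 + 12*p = (p - 4)*(p^2 - 3*p) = (p - 4)*(p - 3)*(p)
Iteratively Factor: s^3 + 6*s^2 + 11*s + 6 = (s + 2)*(s^2 + 4*s + 3) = (s + 2)*(s + 3)*(s + 1)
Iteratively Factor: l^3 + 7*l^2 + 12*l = (l + 4)*(l^2 + 3*l) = (l + 3)*(l + 4)*(l)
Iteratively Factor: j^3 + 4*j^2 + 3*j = (j + 3)*(j^2 + j) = (j + 1)*(j + 3)*(j)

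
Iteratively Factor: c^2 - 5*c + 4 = (c - 1)*(c - 4)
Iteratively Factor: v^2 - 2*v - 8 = (v + 2)*(v - 4)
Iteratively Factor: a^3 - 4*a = (a - 2)*(a^2 + 2*a) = a*(a - 2)*(a + 2)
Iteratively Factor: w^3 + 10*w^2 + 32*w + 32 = (w + 4)*(w^2 + 6*w + 8) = (w + 2)*(w + 4)*(w + 4)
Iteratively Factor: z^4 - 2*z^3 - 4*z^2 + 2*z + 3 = (z - 1)*(z^3 - z^2 - 5*z - 3) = (z - 1)*(z + 1)*(z^2 - 2*z - 3) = (z - 1)*(z + 1)^2*(z - 3)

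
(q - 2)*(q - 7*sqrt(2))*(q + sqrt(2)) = q^3 - 6*sqrt(2)*q^2 - 2*q^2 - 14*q + 12*sqrt(2)*q + 28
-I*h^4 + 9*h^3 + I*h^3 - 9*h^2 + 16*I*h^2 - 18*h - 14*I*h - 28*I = (h - 2)*(h + 2*I)*(h + 7*I)*(-I*h - I)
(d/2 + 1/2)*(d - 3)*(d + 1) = d^3/2 - d^2/2 - 5*d/2 - 3/2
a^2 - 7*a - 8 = (a - 8)*(a + 1)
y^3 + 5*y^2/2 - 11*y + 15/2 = (y - 3/2)*(y - 1)*(y + 5)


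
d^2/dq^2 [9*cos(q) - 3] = -9*cos(q)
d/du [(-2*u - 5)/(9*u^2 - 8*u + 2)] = 2*(9*u^2 + 45*u - 22)/(81*u^4 - 144*u^3 + 100*u^2 - 32*u + 4)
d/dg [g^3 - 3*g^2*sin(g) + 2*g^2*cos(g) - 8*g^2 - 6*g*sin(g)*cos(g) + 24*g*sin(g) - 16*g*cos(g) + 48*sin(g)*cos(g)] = -2*g^2*sin(g) - 3*g^2*cos(g) + 3*g^2 + 10*g*sin(g) + 28*g*cos(g) - 6*g*cos(2*g) - 16*g + 24*sin(g) - 3*sin(2*g) - 16*cos(g) + 48*cos(2*g)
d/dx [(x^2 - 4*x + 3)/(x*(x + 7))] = (11*x^2 - 6*x - 21)/(x^2*(x^2 + 14*x + 49))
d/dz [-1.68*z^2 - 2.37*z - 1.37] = -3.36*z - 2.37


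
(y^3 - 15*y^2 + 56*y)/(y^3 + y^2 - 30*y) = (y^2 - 15*y + 56)/(y^2 + y - 30)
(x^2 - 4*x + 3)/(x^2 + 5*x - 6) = (x - 3)/(x + 6)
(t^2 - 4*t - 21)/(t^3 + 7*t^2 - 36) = (t - 7)/(t^2 + 4*t - 12)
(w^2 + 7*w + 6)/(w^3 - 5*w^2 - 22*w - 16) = (w + 6)/(w^2 - 6*w - 16)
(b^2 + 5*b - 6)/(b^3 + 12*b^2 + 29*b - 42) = 1/(b + 7)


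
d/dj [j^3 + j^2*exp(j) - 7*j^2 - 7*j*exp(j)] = j^2*exp(j) + 3*j^2 - 5*j*exp(j) - 14*j - 7*exp(j)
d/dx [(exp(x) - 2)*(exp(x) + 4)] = 2*(exp(x) + 1)*exp(x)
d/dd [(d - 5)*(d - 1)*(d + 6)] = 3*d^2 - 31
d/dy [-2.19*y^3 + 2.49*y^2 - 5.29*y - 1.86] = -6.57*y^2 + 4.98*y - 5.29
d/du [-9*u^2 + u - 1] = 1 - 18*u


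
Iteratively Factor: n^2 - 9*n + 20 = (n - 4)*(n - 5)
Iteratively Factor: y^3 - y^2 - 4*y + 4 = (y + 2)*(y^2 - 3*y + 2) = (y - 1)*(y + 2)*(y - 2)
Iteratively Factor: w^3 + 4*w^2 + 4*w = (w)*(w^2 + 4*w + 4) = w*(w + 2)*(w + 2)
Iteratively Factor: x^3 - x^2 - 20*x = (x - 5)*(x^2 + 4*x) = (x - 5)*(x + 4)*(x)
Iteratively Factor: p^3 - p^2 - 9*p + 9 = (p - 1)*(p^2 - 9) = (p - 1)*(p + 3)*(p - 3)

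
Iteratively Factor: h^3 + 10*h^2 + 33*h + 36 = (h + 3)*(h^2 + 7*h + 12) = (h + 3)^2*(h + 4)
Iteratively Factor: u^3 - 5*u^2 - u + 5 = (u - 1)*(u^2 - 4*u - 5) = (u - 5)*(u - 1)*(u + 1)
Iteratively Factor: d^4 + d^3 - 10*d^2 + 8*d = (d - 2)*(d^3 + 3*d^2 - 4*d) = (d - 2)*(d + 4)*(d^2 - d) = d*(d - 2)*(d + 4)*(d - 1)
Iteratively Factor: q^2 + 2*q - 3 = (q + 3)*(q - 1)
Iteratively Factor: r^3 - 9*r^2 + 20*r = (r)*(r^2 - 9*r + 20) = r*(r - 4)*(r - 5)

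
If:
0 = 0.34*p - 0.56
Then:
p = 1.65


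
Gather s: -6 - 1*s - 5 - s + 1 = -2*s - 10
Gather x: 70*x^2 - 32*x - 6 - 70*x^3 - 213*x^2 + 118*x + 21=-70*x^3 - 143*x^2 + 86*x + 15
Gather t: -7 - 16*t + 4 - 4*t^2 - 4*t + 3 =-4*t^2 - 20*t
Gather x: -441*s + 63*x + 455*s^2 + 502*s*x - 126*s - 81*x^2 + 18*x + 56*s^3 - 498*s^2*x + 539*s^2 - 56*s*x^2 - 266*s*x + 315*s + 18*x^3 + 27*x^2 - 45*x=56*s^3 + 994*s^2 - 252*s + 18*x^3 + x^2*(-56*s - 54) + x*(-498*s^2 + 236*s + 36)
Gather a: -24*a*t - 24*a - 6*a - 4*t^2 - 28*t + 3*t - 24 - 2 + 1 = a*(-24*t - 30) - 4*t^2 - 25*t - 25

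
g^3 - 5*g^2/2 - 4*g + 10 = (g - 5/2)*(g - 2)*(g + 2)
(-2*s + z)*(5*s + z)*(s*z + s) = -10*s^3*z - 10*s^3 + 3*s^2*z^2 + 3*s^2*z + s*z^3 + s*z^2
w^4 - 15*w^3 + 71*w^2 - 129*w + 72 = (w - 8)*(w - 3)^2*(w - 1)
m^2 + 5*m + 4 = (m + 1)*(m + 4)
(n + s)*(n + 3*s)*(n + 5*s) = n^3 + 9*n^2*s + 23*n*s^2 + 15*s^3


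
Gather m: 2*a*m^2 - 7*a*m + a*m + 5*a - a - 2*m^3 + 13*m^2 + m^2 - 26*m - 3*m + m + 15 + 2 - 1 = 4*a - 2*m^3 + m^2*(2*a + 14) + m*(-6*a - 28) + 16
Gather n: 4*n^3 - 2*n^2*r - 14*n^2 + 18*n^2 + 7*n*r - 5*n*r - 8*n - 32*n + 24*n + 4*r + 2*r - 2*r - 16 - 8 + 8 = 4*n^3 + n^2*(4 - 2*r) + n*(2*r - 16) + 4*r - 16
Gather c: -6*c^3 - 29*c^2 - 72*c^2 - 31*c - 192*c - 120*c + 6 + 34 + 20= -6*c^3 - 101*c^2 - 343*c + 60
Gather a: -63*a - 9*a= -72*a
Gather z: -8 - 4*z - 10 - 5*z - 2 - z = -10*z - 20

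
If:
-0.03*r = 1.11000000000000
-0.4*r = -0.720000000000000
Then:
No Solution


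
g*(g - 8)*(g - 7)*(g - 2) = g^4 - 17*g^3 + 86*g^2 - 112*g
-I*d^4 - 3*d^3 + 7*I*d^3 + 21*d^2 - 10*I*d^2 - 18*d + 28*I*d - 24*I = (d - 6)*(d - 4*I)*(d + I)*(-I*d + I)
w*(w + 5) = w^2 + 5*w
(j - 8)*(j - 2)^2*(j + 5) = j^4 - 7*j^3 - 24*j^2 + 148*j - 160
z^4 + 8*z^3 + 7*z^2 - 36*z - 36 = (z - 2)*(z + 1)*(z + 3)*(z + 6)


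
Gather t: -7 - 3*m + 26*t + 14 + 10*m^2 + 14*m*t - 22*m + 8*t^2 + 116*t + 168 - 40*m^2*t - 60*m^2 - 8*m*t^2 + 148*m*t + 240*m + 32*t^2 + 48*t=-50*m^2 + 215*m + t^2*(40 - 8*m) + t*(-40*m^2 + 162*m + 190) + 175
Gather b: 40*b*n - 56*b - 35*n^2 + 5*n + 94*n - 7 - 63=b*(40*n - 56) - 35*n^2 + 99*n - 70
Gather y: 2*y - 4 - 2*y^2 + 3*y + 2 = -2*y^2 + 5*y - 2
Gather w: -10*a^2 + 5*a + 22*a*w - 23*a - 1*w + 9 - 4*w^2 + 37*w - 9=-10*a^2 - 18*a - 4*w^2 + w*(22*a + 36)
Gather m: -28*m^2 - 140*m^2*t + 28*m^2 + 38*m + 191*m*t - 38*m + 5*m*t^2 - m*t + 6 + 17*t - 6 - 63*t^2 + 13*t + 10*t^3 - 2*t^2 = -140*m^2*t + m*(5*t^2 + 190*t) + 10*t^3 - 65*t^2 + 30*t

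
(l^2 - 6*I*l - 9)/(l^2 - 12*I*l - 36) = (-l^2 + 6*I*l + 9)/(-l^2 + 12*I*l + 36)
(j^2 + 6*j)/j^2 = (j + 6)/j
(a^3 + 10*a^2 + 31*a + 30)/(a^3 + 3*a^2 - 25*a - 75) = (a + 2)/(a - 5)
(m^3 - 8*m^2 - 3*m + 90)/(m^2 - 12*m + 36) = (m^2 - 2*m - 15)/(m - 6)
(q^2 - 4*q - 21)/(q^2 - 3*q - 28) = (q + 3)/(q + 4)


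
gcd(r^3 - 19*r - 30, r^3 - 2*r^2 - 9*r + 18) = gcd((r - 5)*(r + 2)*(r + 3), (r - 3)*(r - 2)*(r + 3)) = r + 3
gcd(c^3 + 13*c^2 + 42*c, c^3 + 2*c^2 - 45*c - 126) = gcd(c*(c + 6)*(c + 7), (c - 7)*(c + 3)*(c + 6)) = c + 6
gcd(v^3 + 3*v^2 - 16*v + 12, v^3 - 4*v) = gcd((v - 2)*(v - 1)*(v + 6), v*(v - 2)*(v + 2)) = v - 2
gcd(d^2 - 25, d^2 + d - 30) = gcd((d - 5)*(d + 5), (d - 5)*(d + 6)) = d - 5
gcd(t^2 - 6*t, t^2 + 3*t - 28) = 1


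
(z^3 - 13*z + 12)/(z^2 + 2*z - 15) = (z^2 + 3*z - 4)/(z + 5)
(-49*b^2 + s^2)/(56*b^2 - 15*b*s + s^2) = (7*b + s)/(-8*b + s)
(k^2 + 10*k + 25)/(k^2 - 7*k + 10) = (k^2 + 10*k + 25)/(k^2 - 7*k + 10)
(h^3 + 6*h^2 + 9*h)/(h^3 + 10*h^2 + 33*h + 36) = h/(h + 4)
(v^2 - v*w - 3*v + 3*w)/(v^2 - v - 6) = (v - w)/(v + 2)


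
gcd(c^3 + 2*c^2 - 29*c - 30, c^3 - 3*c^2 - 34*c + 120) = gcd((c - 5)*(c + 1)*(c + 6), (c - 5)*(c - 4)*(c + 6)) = c^2 + c - 30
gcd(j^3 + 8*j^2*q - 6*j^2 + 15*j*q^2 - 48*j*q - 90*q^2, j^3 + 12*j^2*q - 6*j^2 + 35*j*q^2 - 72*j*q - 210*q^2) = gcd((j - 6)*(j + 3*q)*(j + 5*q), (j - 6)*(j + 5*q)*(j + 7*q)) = j^2 + 5*j*q - 6*j - 30*q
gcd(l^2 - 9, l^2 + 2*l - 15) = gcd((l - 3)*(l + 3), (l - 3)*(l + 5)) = l - 3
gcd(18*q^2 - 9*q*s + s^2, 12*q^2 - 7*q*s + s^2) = 3*q - s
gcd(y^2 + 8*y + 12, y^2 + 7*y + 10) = y + 2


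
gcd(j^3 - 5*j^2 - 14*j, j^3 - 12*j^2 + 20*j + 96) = j + 2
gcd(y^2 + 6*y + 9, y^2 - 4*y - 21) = y + 3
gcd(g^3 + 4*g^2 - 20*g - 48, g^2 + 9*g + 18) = g + 6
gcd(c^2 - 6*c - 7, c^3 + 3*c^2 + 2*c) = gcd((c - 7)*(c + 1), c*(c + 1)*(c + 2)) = c + 1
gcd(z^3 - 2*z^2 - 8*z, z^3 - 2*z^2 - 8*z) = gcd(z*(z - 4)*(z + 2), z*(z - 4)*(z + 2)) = z^3 - 2*z^2 - 8*z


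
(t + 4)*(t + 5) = t^2 + 9*t + 20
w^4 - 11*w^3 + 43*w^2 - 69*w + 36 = (w - 4)*(w - 3)^2*(w - 1)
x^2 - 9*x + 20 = (x - 5)*(x - 4)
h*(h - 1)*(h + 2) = h^3 + h^2 - 2*h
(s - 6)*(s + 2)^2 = s^3 - 2*s^2 - 20*s - 24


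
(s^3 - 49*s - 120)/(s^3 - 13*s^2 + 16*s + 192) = (s + 5)/(s - 8)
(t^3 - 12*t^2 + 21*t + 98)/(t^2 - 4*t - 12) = (t^2 - 14*t + 49)/(t - 6)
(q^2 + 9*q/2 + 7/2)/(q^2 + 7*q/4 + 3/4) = 2*(2*q + 7)/(4*q + 3)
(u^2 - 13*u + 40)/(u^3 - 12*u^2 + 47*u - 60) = (u - 8)/(u^2 - 7*u + 12)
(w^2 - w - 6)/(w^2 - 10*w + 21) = (w + 2)/(w - 7)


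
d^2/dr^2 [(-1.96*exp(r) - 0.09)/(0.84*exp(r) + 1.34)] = (2.142672*exp(r) - 3.418072)*exp(r)/(0.592704*exp(3*r) + 2.836512*exp(2*r) + 4.524912*exp(r) + 2.406104)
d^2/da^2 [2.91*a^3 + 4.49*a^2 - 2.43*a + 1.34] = 17.46*a + 8.98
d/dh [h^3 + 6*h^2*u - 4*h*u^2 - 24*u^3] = 3*h^2 + 12*h*u - 4*u^2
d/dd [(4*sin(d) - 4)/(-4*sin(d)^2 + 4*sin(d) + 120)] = (sin(d)^2 - 2*sin(d) + 31)*cos(d)/(sin(d) + cos(d)^2 + 29)^2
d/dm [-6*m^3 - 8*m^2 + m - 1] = -18*m^2 - 16*m + 1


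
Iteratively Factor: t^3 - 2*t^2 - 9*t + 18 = (t - 3)*(t^2 + t - 6) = (t - 3)*(t + 3)*(t - 2)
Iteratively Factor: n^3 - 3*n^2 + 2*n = (n)*(n^2 - 3*n + 2) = n*(n - 1)*(n - 2)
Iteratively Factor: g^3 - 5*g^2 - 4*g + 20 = (g + 2)*(g^2 - 7*g + 10) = (g - 5)*(g + 2)*(g - 2)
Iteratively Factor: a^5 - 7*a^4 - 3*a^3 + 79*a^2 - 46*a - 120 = (a + 3)*(a^4 - 10*a^3 + 27*a^2 - 2*a - 40) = (a + 1)*(a + 3)*(a^3 - 11*a^2 + 38*a - 40) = (a - 5)*(a + 1)*(a + 3)*(a^2 - 6*a + 8) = (a - 5)*(a - 4)*(a + 1)*(a + 3)*(a - 2)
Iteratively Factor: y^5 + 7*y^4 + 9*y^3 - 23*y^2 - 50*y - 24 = (y + 3)*(y^4 + 4*y^3 - 3*y^2 - 14*y - 8) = (y + 1)*(y + 3)*(y^3 + 3*y^2 - 6*y - 8) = (y + 1)^2*(y + 3)*(y^2 + 2*y - 8) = (y - 2)*(y + 1)^2*(y + 3)*(y + 4)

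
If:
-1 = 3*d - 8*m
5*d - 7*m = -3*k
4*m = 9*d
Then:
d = 1/15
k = 43/180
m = 3/20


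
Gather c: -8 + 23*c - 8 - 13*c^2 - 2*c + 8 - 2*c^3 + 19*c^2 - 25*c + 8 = -2*c^3 + 6*c^2 - 4*c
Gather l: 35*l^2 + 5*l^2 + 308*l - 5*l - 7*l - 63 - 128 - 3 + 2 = 40*l^2 + 296*l - 192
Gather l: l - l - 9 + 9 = 0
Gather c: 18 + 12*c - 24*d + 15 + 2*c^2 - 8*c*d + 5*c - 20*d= 2*c^2 + c*(17 - 8*d) - 44*d + 33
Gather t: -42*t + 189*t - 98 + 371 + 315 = 147*t + 588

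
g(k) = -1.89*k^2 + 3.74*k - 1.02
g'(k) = 3.74 - 3.78*k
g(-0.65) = -4.25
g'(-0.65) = 6.20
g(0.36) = 0.08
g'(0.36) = 2.38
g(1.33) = 0.61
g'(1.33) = -1.29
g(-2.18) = -18.16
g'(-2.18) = 11.98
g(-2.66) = -24.34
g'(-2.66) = 13.79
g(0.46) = 0.30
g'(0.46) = 2.00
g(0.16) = -0.47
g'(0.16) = 3.14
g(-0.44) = -3.03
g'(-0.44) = 5.40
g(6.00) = -46.62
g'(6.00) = -18.94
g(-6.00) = -91.50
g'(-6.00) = 26.42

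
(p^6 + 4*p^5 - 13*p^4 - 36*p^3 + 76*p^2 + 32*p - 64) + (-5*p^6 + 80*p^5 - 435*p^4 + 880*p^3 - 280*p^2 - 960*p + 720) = -4*p^6 + 84*p^5 - 448*p^4 + 844*p^3 - 204*p^2 - 928*p + 656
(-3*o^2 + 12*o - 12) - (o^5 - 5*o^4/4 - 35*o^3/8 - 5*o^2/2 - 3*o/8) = -o^5 + 5*o^4/4 + 35*o^3/8 - o^2/2 + 99*o/8 - 12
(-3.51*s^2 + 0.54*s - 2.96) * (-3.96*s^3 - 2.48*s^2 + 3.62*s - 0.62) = 13.8996*s^5 + 6.5664*s^4 - 2.3238*s^3 + 11.4718*s^2 - 11.05*s + 1.8352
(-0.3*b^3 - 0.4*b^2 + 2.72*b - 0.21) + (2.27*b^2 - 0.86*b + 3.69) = -0.3*b^3 + 1.87*b^2 + 1.86*b + 3.48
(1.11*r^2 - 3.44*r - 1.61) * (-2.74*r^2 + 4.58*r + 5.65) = -3.0414*r^4 + 14.5094*r^3 - 5.0723*r^2 - 26.8098*r - 9.0965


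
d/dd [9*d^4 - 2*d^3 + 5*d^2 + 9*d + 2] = 36*d^3 - 6*d^2 + 10*d + 9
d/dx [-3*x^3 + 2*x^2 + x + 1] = -9*x^2 + 4*x + 1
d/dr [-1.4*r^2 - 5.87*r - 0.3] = -2.8*r - 5.87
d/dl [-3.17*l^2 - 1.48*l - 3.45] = -6.34*l - 1.48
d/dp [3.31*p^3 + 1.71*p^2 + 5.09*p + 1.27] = 9.93*p^2 + 3.42*p + 5.09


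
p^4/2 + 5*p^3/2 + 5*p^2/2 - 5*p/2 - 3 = (p/2 + 1)*(p - 1)*(p + 1)*(p + 3)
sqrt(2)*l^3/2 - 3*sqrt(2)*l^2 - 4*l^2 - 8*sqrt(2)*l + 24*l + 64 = (l - 8)*(l - 4*sqrt(2))*(sqrt(2)*l/2 + sqrt(2))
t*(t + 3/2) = t^2 + 3*t/2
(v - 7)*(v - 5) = v^2 - 12*v + 35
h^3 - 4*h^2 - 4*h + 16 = (h - 4)*(h - 2)*(h + 2)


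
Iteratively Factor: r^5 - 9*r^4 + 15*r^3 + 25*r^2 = (r + 1)*(r^4 - 10*r^3 + 25*r^2) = r*(r + 1)*(r^3 - 10*r^2 + 25*r) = r^2*(r + 1)*(r^2 - 10*r + 25) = r^2*(r - 5)*(r + 1)*(r - 5)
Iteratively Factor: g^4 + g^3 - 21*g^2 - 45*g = (g + 3)*(g^3 - 2*g^2 - 15*g) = (g - 5)*(g + 3)*(g^2 + 3*g) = (g - 5)*(g + 3)^2*(g)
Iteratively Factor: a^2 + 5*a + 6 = (a + 2)*(a + 3)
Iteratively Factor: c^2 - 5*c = (c - 5)*(c)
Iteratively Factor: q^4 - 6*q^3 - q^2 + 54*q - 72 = (q - 3)*(q^3 - 3*q^2 - 10*q + 24) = (q - 4)*(q - 3)*(q^2 + q - 6) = (q - 4)*(q - 3)*(q - 2)*(q + 3)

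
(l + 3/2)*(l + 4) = l^2 + 11*l/2 + 6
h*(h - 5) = h^2 - 5*h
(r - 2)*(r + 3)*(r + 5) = r^3 + 6*r^2 - r - 30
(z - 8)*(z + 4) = z^2 - 4*z - 32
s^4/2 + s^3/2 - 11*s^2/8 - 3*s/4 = s*(s/2 + 1)*(s - 3/2)*(s + 1/2)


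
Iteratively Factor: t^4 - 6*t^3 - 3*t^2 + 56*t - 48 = (t - 4)*(t^3 - 2*t^2 - 11*t + 12) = (t - 4)*(t - 1)*(t^2 - t - 12) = (t - 4)*(t - 1)*(t + 3)*(t - 4)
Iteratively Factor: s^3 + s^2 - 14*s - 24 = (s + 3)*(s^2 - 2*s - 8) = (s - 4)*(s + 3)*(s + 2)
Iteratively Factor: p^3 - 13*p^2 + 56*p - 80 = (p - 4)*(p^2 - 9*p + 20) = (p - 5)*(p - 4)*(p - 4)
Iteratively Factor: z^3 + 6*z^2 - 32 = (z + 4)*(z^2 + 2*z - 8) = (z - 2)*(z + 4)*(z + 4)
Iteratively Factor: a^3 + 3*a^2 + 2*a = (a + 2)*(a^2 + a) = (a + 1)*(a + 2)*(a)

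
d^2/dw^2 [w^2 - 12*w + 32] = 2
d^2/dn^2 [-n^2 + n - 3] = -2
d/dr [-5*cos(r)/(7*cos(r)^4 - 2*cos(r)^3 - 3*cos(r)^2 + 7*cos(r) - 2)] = 20*(-21*cos(r)^4 + 4*cos(r)^3 + 3*cos(r)^2 - 2)*sin(r)/(-14*sin(r)^4 + 22*sin(r)^2 - 11*cos(r) + cos(3*r) - 4)^2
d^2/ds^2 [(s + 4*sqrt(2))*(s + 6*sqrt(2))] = 2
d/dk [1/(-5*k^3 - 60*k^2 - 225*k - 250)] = 3*(k^2 + 8*k + 15)/(5*(k^3 + 12*k^2 + 45*k + 50)^2)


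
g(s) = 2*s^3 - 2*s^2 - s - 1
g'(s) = 6*s^2 - 4*s - 1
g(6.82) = 533.58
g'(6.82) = 250.79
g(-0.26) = -0.91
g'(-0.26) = 0.45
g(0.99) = -2.01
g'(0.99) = 0.92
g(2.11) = 6.77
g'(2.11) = 17.27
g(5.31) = 236.74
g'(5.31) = 146.94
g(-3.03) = -71.97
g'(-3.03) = 66.21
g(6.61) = 482.62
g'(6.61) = 234.71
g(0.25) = -1.34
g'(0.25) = -1.62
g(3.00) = 32.00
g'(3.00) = 41.00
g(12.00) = 3155.00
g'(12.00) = 815.00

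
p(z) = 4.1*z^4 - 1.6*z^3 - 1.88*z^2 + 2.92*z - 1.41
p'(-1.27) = -33.64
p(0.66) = 0.02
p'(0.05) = 2.72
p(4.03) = 956.55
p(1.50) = 14.10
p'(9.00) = 11535.88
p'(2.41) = 195.54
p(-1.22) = 4.22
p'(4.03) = 983.20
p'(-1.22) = -29.42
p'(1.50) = 41.83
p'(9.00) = 11535.88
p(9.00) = 25606.29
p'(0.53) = 2.02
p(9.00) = 25606.29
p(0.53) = -0.31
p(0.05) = -1.27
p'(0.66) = 3.06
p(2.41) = 110.62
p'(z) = 16.4*z^3 - 4.8*z^2 - 3.76*z + 2.92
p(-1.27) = 5.79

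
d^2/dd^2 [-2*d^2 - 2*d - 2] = -4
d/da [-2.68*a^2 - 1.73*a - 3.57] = -5.36*a - 1.73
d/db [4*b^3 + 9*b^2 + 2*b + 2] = 12*b^2 + 18*b + 2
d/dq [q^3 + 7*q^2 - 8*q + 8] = 3*q^2 + 14*q - 8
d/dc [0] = 0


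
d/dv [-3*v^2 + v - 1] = 1 - 6*v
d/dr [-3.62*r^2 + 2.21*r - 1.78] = 2.21 - 7.24*r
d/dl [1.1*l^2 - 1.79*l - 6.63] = 2.2*l - 1.79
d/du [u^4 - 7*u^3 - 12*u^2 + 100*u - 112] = 4*u^3 - 21*u^2 - 24*u + 100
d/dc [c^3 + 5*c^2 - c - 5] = 3*c^2 + 10*c - 1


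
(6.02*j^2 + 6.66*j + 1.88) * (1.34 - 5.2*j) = -31.304*j^3 - 26.5652*j^2 - 0.851599999999999*j + 2.5192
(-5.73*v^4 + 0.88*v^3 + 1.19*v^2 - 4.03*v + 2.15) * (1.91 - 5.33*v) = 30.5409*v^5 - 15.6347*v^4 - 4.6619*v^3 + 23.7528*v^2 - 19.1568*v + 4.1065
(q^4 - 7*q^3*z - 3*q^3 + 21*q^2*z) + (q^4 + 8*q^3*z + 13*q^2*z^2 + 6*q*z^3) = 2*q^4 + q^3*z - 3*q^3 + 13*q^2*z^2 + 21*q^2*z + 6*q*z^3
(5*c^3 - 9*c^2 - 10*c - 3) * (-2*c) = -10*c^4 + 18*c^3 + 20*c^2 + 6*c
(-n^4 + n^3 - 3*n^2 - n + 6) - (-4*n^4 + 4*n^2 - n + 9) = 3*n^4 + n^3 - 7*n^2 - 3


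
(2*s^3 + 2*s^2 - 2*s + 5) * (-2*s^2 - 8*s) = -4*s^5 - 20*s^4 - 12*s^3 + 6*s^2 - 40*s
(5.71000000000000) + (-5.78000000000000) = -0.0700000000000003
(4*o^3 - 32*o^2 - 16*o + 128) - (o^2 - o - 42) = 4*o^3 - 33*o^2 - 15*o + 170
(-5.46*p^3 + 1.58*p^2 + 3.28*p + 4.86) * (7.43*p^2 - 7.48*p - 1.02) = -40.5678*p^5 + 52.5802*p^4 + 18.1212*p^3 + 9.9638*p^2 - 39.6984*p - 4.9572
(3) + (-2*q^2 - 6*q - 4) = -2*q^2 - 6*q - 1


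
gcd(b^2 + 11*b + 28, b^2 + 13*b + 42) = b + 7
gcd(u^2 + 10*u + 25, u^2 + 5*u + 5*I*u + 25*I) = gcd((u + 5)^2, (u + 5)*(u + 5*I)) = u + 5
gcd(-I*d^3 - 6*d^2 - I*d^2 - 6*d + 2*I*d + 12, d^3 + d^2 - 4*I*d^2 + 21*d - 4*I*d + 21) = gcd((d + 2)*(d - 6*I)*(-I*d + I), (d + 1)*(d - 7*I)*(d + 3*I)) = 1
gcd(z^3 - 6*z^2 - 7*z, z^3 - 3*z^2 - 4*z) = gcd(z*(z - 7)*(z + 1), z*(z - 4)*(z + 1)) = z^2 + z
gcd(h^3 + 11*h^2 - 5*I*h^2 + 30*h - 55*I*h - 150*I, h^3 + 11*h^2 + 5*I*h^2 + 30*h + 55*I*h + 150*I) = h^2 + 11*h + 30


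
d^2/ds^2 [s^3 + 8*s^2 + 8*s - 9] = 6*s + 16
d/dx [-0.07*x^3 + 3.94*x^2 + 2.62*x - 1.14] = -0.21*x^2 + 7.88*x + 2.62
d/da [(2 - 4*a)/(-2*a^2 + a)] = -2/a^2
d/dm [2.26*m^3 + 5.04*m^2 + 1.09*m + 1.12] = 6.78*m^2 + 10.08*m + 1.09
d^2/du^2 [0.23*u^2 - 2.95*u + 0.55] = 0.460000000000000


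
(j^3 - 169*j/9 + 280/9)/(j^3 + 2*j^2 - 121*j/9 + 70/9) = (3*j - 8)/(3*j - 2)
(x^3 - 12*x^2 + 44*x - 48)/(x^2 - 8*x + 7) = (x^3 - 12*x^2 + 44*x - 48)/(x^2 - 8*x + 7)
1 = 1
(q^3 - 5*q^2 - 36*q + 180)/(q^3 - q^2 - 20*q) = (q^2 - 36)/(q*(q + 4))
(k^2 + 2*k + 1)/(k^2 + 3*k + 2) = (k + 1)/(k + 2)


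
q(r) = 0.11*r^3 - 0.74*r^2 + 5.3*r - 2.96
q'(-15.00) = 101.75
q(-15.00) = -620.21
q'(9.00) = 18.71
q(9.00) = 64.99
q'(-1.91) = 9.33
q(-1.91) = -16.55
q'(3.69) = 4.33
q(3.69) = 12.05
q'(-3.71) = 15.33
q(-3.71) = -38.43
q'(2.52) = 3.67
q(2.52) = 7.46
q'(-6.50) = 28.86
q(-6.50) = -98.88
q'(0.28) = 4.91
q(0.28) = -1.53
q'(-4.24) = 17.51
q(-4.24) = -47.12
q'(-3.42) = 14.22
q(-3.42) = -34.14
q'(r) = 0.33*r^2 - 1.48*r + 5.3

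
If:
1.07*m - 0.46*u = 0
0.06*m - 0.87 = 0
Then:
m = 14.50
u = 33.73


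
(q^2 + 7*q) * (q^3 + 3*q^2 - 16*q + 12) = q^5 + 10*q^4 + 5*q^3 - 100*q^2 + 84*q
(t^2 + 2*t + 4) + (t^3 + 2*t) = t^3 + t^2 + 4*t + 4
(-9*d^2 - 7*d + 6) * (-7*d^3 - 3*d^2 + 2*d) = 63*d^5 + 76*d^4 - 39*d^3 - 32*d^2 + 12*d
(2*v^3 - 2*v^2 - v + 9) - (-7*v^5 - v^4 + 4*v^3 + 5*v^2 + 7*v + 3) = 7*v^5 + v^4 - 2*v^3 - 7*v^2 - 8*v + 6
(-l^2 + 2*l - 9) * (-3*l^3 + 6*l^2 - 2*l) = 3*l^5 - 12*l^4 + 41*l^3 - 58*l^2 + 18*l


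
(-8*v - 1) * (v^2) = -8*v^3 - v^2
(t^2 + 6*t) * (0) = 0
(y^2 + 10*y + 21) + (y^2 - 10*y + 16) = 2*y^2 + 37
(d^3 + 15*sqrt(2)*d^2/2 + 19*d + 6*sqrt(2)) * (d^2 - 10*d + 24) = d^5 - 10*d^4 + 15*sqrt(2)*d^4/2 - 75*sqrt(2)*d^3 + 43*d^3 - 190*d^2 + 186*sqrt(2)*d^2 - 60*sqrt(2)*d + 456*d + 144*sqrt(2)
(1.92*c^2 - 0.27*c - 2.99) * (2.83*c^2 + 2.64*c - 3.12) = 5.4336*c^4 + 4.3047*c^3 - 15.1649*c^2 - 7.0512*c + 9.3288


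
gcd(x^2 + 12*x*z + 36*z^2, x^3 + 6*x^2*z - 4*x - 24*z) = x + 6*z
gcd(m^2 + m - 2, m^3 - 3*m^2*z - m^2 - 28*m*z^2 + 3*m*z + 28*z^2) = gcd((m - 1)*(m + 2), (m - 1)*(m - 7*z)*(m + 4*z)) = m - 1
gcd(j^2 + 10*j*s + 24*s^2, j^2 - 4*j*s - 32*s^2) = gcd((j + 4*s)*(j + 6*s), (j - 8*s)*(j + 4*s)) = j + 4*s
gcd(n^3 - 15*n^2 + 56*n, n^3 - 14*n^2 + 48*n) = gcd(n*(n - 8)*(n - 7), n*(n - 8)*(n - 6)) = n^2 - 8*n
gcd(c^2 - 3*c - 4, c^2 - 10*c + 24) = c - 4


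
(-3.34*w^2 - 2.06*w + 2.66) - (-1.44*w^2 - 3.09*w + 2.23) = -1.9*w^2 + 1.03*w + 0.43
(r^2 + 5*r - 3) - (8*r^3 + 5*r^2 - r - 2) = -8*r^3 - 4*r^2 + 6*r - 1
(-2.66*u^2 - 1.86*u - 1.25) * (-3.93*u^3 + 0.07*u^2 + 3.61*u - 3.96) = 10.4538*u^5 + 7.1236*u^4 - 4.8203*u^3 + 3.7315*u^2 + 2.8531*u + 4.95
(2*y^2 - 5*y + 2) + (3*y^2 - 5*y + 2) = 5*y^2 - 10*y + 4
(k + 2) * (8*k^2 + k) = 8*k^3 + 17*k^2 + 2*k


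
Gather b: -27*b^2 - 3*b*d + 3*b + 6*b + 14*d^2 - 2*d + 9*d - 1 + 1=-27*b^2 + b*(9 - 3*d) + 14*d^2 + 7*d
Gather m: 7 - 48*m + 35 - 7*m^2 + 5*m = -7*m^2 - 43*m + 42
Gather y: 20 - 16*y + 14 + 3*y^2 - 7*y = 3*y^2 - 23*y + 34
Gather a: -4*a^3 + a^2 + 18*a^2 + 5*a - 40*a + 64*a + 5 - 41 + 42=-4*a^3 + 19*a^2 + 29*a + 6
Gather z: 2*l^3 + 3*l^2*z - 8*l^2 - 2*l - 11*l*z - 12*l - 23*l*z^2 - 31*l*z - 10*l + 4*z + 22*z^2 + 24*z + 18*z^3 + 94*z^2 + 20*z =2*l^3 - 8*l^2 - 24*l + 18*z^3 + z^2*(116 - 23*l) + z*(3*l^2 - 42*l + 48)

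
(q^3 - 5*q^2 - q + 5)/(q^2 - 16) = (q^3 - 5*q^2 - q + 5)/(q^2 - 16)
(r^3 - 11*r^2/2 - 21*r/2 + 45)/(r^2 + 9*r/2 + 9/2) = (2*r^2 - 17*r + 30)/(2*r + 3)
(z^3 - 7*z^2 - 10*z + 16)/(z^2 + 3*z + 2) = (z^2 - 9*z + 8)/(z + 1)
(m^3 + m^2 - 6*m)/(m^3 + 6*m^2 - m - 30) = m/(m + 5)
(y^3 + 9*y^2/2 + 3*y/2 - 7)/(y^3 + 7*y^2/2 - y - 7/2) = (y + 2)/(y + 1)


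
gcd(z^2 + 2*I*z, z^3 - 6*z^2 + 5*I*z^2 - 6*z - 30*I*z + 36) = z + 2*I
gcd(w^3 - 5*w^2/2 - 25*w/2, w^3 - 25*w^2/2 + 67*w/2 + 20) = w - 5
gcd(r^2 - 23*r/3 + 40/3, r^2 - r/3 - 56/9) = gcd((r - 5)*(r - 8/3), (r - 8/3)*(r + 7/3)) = r - 8/3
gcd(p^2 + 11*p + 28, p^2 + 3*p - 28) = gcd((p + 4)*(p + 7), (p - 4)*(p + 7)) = p + 7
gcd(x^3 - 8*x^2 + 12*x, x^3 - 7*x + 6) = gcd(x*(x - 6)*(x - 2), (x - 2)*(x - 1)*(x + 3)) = x - 2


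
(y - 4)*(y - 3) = y^2 - 7*y + 12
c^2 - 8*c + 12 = (c - 6)*(c - 2)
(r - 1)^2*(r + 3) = r^3 + r^2 - 5*r + 3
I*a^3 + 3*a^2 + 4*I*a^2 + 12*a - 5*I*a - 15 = (a + 5)*(a - 3*I)*(I*a - I)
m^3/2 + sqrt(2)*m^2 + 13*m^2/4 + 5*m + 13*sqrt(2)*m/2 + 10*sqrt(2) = (m/2 + sqrt(2))*(m + 5/2)*(m + 4)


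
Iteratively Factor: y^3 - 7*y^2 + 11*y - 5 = (y - 1)*(y^2 - 6*y + 5) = (y - 5)*(y - 1)*(y - 1)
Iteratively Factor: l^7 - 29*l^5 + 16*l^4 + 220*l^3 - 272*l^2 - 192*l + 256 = (l - 1)*(l^6 + l^5 - 28*l^4 - 12*l^3 + 208*l^2 - 64*l - 256) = (l - 1)*(l + 1)*(l^5 - 28*l^3 + 16*l^2 + 192*l - 256) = (l - 4)*(l - 1)*(l + 1)*(l^4 + 4*l^3 - 12*l^2 - 32*l + 64) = (l - 4)*(l - 2)*(l - 1)*(l + 1)*(l^3 + 6*l^2 - 32) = (l - 4)*(l - 2)*(l - 1)*(l + 1)*(l + 4)*(l^2 + 2*l - 8) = (l - 4)*(l - 2)^2*(l - 1)*(l + 1)*(l + 4)*(l + 4)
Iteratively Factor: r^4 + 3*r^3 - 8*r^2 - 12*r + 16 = (r - 1)*(r^3 + 4*r^2 - 4*r - 16) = (r - 1)*(r + 4)*(r^2 - 4) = (r - 2)*(r - 1)*(r + 4)*(r + 2)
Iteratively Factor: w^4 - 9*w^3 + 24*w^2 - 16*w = (w - 1)*(w^3 - 8*w^2 + 16*w) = (w - 4)*(w - 1)*(w^2 - 4*w) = (w - 4)^2*(w - 1)*(w)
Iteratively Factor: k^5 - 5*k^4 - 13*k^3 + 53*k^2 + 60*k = (k - 4)*(k^4 - k^3 - 17*k^2 - 15*k) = (k - 4)*(k + 3)*(k^3 - 4*k^2 - 5*k) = (k - 4)*(k + 1)*(k + 3)*(k^2 - 5*k) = k*(k - 4)*(k + 1)*(k + 3)*(k - 5)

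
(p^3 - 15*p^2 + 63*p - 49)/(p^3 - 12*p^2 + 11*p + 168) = (p^2 - 8*p + 7)/(p^2 - 5*p - 24)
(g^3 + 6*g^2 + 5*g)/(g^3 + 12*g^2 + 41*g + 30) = g/(g + 6)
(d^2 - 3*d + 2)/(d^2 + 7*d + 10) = (d^2 - 3*d + 2)/(d^2 + 7*d + 10)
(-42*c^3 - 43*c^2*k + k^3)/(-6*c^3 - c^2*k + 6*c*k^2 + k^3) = (7*c - k)/(c - k)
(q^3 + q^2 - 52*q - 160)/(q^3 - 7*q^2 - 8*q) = (q^2 + 9*q + 20)/(q*(q + 1))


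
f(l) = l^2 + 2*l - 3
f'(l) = 2*l + 2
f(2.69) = 9.62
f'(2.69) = 7.38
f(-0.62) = -3.86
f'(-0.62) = 0.76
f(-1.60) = -3.64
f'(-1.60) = -1.20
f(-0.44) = -3.69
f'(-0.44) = 1.12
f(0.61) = -1.41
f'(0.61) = 3.22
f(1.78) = 3.73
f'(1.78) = 5.56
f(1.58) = 2.66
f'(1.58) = 5.16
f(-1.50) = -3.75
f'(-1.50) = -1.00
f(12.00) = 165.00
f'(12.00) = 26.00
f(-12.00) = 117.00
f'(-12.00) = -22.00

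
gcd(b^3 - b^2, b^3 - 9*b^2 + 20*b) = b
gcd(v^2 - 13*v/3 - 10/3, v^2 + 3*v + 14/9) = v + 2/3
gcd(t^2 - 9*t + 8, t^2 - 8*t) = t - 8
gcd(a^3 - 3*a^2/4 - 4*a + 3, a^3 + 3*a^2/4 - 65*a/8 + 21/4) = a^2 - 11*a/4 + 3/2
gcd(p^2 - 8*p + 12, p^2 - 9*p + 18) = p - 6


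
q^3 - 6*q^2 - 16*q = q*(q - 8)*(q + 2)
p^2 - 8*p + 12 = (p - 6)*(p - 2)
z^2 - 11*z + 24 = (z - 8)*(z - 3)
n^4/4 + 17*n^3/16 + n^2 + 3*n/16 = n*(n/4 + 1/4)*(n + 1/4)*(n + 3)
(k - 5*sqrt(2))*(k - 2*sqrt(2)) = k^2 - 7*sqrt(2)*k + 20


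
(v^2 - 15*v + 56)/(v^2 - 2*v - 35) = (v - 8)/(v + 5)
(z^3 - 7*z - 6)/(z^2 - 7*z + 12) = (z^2 + 3*z + 2)/(z - 4)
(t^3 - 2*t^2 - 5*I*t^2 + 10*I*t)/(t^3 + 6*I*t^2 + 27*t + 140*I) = t*(t - 2)/(t^2 + 11*I*t - 28)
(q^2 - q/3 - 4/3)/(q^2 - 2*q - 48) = (-3*q^2 + q + 4)/(3*(-q^2 + 2*q + 48))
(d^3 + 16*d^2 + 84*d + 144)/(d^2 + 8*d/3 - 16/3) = 3*(d^2 + 12*d + 36)/(3*d - 4)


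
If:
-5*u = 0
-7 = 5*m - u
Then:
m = -7/5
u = 0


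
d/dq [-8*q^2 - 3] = -16*q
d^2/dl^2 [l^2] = 2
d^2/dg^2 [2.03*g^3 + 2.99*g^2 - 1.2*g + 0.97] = 12.18*g + 5.98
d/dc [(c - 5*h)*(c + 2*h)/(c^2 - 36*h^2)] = h*(3*c^2 - 52*c*h + 108*h^2)/(c^4 - 72*c^2*h^2 + 1296*h^4)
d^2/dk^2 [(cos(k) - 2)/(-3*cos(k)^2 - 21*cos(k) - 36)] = (9*(1 - cos(2*k))^2*cos(k)/4 - 15*(1 - cos(2*k))^2/4 + 761*cos(k)/2 - 52*cos(2*k) - 27*cos(3*k) - cos(5*k)/2 + 279)/(3*(cos(k) + 3)^3*(cos(k) + 4)^3)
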